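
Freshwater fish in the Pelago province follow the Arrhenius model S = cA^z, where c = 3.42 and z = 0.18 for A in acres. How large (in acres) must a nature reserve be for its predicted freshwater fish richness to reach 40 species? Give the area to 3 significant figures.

40 = 3.42 × A^0.18  ⇒  A^0.18 = 40/3.42 = 11.7
ln A = ln(11.7) / 0.18 = 2.4592 / 0.18 = 13.6624
A = e^13.6624 ≈ 858068 acres

858000 acres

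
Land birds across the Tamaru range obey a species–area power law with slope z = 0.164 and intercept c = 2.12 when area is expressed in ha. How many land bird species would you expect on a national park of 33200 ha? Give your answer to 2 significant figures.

S = 2.12 × 33200^0.164
ln S = ln 2.12 + 0.164 × ln 33200 = 0.7514 + 0.164 × 10.4103 = 2.4587
S = e^2.4587 ≈ 11.69

12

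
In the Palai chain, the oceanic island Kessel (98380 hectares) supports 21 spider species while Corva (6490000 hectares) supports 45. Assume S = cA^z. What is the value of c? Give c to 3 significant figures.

2.59

z = ln(S₂/S₁) / ln(A₂/A₁) = ln(45/21) / ln(6490000/98380) = 0.7621 / 4.1892 = 0.1819
c = S₁ / A₁^z = 21 / 98380^0.1819 = 21 / 8.098 = 2.593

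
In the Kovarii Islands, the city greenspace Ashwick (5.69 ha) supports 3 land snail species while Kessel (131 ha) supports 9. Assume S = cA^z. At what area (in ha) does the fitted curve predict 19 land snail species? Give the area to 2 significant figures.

z = ln(9/3) / ln(131/5.69) = 1.0986 / 3.1365 = 0.3503
c = 3 / 5.69^0.3503 = 3 / 1.839 = 1.632
A = (19/1.632)^(1/0.3503) ⇒ ln A = ln(11.64)/0.3503 = 7.0085
A = e^7.0085 ≈ 1106 ha

1100 ha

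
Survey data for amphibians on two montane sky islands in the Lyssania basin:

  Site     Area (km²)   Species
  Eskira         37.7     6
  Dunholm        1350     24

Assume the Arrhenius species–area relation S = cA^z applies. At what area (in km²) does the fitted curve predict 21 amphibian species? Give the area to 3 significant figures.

z = ln(24/6) / ln(1350/37.7) = 1.3863 / 3.5782 = 0.3874
c = 6 / 37.7^0.3874 = 6 / 4.081 = 1.47
A = (21/1.47)^(1/0.3874) ⇒ ln A = ln(14.28)/0.3874 = 6.8632
A = e^6.8632 ≈ 956.4 km²

956 km²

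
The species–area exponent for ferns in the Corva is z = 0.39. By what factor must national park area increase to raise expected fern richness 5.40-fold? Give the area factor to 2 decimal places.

(A₂/A₁)^0.39 = 5.4, so A₂/A₁ = 5.4^(1/0.39) = 5.4^2.564
ln(A₂/A₁) = ln 5.4 / 0.39 = 1.6864 / 0.39 = 4.3241
A₂/A₁ = e^4.3241 ≈ 75.5

75.50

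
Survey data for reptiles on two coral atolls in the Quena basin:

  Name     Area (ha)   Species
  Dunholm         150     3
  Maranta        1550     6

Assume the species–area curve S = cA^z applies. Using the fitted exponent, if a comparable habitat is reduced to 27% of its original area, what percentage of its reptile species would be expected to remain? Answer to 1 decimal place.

z = ln(6/3) / ln(1550/150) = 0.6931 / 2.3354 = 0.2968
S_new/S_old = (A_new/A_old)^z = 0.27^0.2968 = exp(0.2968 × -1.3093) = 0.678

67.8%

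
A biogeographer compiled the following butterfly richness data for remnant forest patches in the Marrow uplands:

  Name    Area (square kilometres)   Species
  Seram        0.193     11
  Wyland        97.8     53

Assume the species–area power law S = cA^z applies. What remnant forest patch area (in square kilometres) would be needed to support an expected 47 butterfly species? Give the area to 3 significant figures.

60.8 square kilometres

z = ln(53/11) / ln(97.8/0.193) = 1.5724 / 6.2280 = 0.2525
c = 11 / 0.193^0.2525 = 11 / 0.6601 = 16.66
A = (47/16.66)^(1/0.2525) ⇒ ln A = ln(2.821)/0.2525 = 4.1071
A = e^4.1071 ≈ 60.77 square kilometres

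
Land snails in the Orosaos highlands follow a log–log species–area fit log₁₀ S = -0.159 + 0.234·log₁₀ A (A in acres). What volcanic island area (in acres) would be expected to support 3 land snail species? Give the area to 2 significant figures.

3 = 0.6934 × A^0.234  ⇒  A^0.234 = 3/0.6934 = 4.326
ln A = ln(4.326) / 0.234 = 1.4647 / 0.234 = 6.2595
A = e^6.2595 ≈ 523 acres

520 acres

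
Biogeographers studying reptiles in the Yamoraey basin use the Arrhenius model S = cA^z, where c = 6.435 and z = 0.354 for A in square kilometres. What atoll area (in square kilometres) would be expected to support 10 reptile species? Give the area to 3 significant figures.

3.47 square kilometres

10 = 6.435 × A^0.354  ⇒  A^0.354 = 10/6.435 = 1.554
ln A = ln(1.554) / 0.354 = 0.4408 / 0.354 = 1.2453
A = e^1.2453 ≈ 3.474 square kilometres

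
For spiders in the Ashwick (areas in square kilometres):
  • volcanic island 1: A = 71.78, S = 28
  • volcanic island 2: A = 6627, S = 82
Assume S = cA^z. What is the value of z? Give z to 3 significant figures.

Taking logs: ln S = ln c + z ln A, so z = (ln S₂ − ln S₁)/(ln A₂ − ln A₁).
z = ln(82/28) / ln(6627/71.78) = ln(2.929) / ln(92.32) = 1.0745 / 4.5253 = 0.2374

0.237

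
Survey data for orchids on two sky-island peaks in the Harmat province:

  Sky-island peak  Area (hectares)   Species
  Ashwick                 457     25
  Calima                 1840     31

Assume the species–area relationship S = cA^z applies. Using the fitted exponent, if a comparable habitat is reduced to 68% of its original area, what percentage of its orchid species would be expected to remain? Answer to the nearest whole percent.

z = ln(31/25) / ln(1840/457) = 0.2151 / 1.3928 = 0.1544
S_new/S_old = (A_new/A_old)^z = 0.68^0.1544 = exp(0.1544 × -0.3857) = 0.9422

94%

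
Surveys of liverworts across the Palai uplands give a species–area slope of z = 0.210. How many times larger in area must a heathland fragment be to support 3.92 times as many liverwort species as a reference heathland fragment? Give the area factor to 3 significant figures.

669

(A₂/A₁)^0.21 = 3.92, so A₂/A₁ = 3.92^(1/0.21) = 3.92^4.762
ln(A₂/A₁) = ln 3.92 / 0.21 = 1.3661 / 0.21 = 6.5052
A₂/A₁ = e^6.5052 ≈ 668.6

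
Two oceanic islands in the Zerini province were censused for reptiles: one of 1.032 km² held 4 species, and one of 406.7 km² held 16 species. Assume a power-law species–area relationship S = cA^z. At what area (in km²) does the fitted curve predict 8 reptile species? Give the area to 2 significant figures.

20 km²

z = ln(16/4) / ln(406.7/1.032) = 1.3863 / 5.9766 = 0.2320
c = 4 / 1.032^0.2320 = 4 / 1.007 = 3.971
A = (8/3.971)^(1/0.2320) ⇒ ln A = ln(2.015)/0.2320 = 3.0198
A = e^3.0198 ≈ 20.49 km²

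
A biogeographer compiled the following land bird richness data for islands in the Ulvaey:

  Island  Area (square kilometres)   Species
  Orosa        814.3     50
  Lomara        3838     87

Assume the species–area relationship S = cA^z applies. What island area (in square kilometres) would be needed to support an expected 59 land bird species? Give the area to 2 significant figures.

1300 square kilometres

z = ln(87/50) / ln(3838/814.3) = 0.5539 / 1.5504 = 0.3573
c = 50 / 814.3^0.3573 = 50 / 10.96 = 4.561
A = (59/4.561)^(1/0.3573) ⇒ ln A = ln(12.94)/0.3573 = 7.1656
A = e^7.1656 ≈ 1294 square kilometres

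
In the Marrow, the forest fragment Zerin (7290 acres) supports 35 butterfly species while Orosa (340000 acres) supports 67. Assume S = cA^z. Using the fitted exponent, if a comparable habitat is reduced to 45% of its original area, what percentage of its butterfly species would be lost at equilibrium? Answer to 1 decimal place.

12.6%

z = ln(67/35) / ln(340000/7290) = 0.6493 / 3.8424 = 0.1690
S_new/S_old = (A_new/A_old)^z = 0.45^0.1690 = exp(0.1690 × -0.7985) = 0.8738
Fraction lost = 1 − 0.8738 = 0.1262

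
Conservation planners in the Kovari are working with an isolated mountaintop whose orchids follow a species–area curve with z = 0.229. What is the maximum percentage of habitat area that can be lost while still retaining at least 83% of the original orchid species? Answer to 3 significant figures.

55.7%

Need (A_new/A_old)^0.229 = 0.83, so A_new/A_old = 0.83^(1/0.229) = 0.83^4.367
ln(A_new/A_old) = ln 0.83 / 0.229 = -0.1863 / 0.229 = -0.8137
A_new/A_old = e^-0.8137 ≈ 0.4432
Fraction that can be lost = 1 − 0.4432 = 0.5568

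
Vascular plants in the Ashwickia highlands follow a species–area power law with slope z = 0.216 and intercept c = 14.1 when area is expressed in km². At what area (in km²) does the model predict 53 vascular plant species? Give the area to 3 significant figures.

460 km²

53 = 14.1 × A^0.216  ⇒  A^0.216 = 53/14.1 = 3.759
ln A = ln(3.759) / 0.216 = 1.3241 / 0.216 = 6.1302
A = e^6.1302 ≈ 459.5 km²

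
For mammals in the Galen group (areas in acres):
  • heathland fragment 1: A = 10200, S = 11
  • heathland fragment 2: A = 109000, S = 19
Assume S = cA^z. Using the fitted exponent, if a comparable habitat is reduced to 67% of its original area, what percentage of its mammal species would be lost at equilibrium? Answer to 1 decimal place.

z = ln(19/11) / ln(109000/10200) = 0.5465 / 2.3690 = 0.2307
S_new/S_old = (A_new/A_old)^z = 0.67^0.2307 = exp(0.2307 × -0.4005) = 0.9117
Fraction lost = 1 − 0.9117 = 0.08825

8.8%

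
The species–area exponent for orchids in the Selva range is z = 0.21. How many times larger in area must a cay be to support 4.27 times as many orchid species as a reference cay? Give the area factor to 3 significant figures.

(A₂/A₁)^0.21 = 4.27, so A₂/A₁ = 4.27^(1/0.21) = 4.27^4.762
ln(A₂/A₁) = ln 4.27 / 0.21 = 1.4516 / 0.21 = 6.9124
A₂/A₁ = e^6.9124 ≈ 1005

1000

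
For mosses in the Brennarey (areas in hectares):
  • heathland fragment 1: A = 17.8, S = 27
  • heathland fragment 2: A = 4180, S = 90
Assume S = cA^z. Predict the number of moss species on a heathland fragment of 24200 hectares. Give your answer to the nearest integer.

133

z = ln(90/27) / ln(4180/17.8) = 1.2040 / 5.4589 = 0.2206
c = 27 / 17.8^0.2206 = 27 / 1.887 = 14.31
S₃ = 14.31 × 24200^0.2206 = 14.31 × 9.265 ≈ 132.6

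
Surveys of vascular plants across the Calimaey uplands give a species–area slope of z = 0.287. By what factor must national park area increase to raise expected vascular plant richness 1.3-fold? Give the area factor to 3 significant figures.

(A₂/A₁)^0.287 = 1.3, so A₂/A₁ = 1.3^(1/0.287) = 1.3^3.484
ln(A₂/A₁) = ln 1.3 / 0.287 = 0.2624 / 0.287 = 0.9142
A₂/A₁ = e^0.9142 ≈ 2.495

2.49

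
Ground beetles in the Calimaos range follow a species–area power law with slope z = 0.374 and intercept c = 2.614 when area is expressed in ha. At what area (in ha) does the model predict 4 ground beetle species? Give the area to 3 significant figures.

3.12 ha

4 = 2.614 × A^0.374  ⇒  A^0.374 = 4/2.614 = 1.53
ln A = ln(1.53) / 0.374 = 0.4254 / 0.374 = 1.1375
A = e^1.1375 ≈ 3.119 ha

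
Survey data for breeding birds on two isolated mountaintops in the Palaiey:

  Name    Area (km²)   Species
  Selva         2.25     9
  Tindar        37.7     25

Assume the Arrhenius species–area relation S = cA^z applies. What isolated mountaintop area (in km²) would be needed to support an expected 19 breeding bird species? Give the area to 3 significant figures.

z = ln(25/9) / ln(37.7/2.25) = 1.0217 / 2.8187 = 0.3625
c = 9 / 2.25^0.3625 = 9 / 1.342 = 6.708
A = (19/6.708)^(1/0.3625) ⇒ ln A = ln(2.832)/0.3625 = 2.8725
A = e^2.8725 ≈ 17.68 km²

17.7 km²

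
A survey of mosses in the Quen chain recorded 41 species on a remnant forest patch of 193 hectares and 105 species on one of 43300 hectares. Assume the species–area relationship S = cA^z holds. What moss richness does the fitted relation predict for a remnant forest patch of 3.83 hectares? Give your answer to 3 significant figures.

20.8

z = ln(105/41) / ln(43300/193) = 0.9404 / 5.4132 = 0.1737
c = 41 / 193^0.1737 = 41 / 2.495 = 16.43
S₃ = 16.43 × 3.83^0.1737 = 16.43 × 1.263 ≈ 20.75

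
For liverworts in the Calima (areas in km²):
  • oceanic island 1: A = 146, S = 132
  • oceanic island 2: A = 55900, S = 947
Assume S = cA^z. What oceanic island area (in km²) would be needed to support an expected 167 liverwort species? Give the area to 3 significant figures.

297 km²

z = ln(947/132) / ln(55900/146) = 1.9705 / 5.9477 = 0.3313
c = 132 / 146^0.3313 = 132 / 5.213 = 25.32
A = (167/25.32)^(1/0.3313) ⇒ ln A = ln(6.595)/0.3313 = 5.6935
A = e^5.6935 ≈ 296.9 km²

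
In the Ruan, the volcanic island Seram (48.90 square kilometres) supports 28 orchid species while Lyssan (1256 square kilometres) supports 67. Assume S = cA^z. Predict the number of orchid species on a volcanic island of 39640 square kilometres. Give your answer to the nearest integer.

z = ln(67/28) / ln(1256/48.9) = 0.8725 / 3.2459 = 0.2688
c = 28 / 48.9^0.2688 = 28 / 2.845 = 9.842
S₃ = 9.842 × 39640^0.2688 = 9.842 × 17.22 ≈ 169.4

169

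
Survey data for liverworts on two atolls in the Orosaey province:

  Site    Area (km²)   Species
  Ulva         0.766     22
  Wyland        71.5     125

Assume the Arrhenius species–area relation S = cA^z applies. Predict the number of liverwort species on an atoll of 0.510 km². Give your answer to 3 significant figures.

z = ln(125/22) / ln(71.5/0.766) = 1.7373 / 4.5363 = 0.3830
c = 22 / 0.766^0.3830 = 22 / 0.9029 = 24.36
S₃ = 24.36 × 0.51^0.3830 = 24.36 × 0.7727 ≈ 18.83

18.8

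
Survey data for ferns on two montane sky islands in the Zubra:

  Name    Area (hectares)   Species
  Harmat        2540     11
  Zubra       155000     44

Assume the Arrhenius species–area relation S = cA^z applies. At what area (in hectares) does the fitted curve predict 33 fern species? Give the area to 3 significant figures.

z = ln(44/11) / ln(155000/2540) = 1.3863 / 4.1113 = 0.3372
c = 11 / 2540^0.3372 = 11 / 14.06 = 0.7822
A = (33/0.7822)^(1/0.3372) ⇒ ln A = ln(42.19)/0.3372 = 11.0980
A = e^11.0980 ≈ 66040 hectares

66000 hectares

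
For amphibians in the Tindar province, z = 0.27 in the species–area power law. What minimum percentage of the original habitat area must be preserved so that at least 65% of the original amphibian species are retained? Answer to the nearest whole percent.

Need (A_new/A_old)^0.27 = 0.65, so A_new/A_old = 0.65^(1/0.27) = 0.65^3.704
ln(A_new/A_old) = ln 0.65 / 0.27 = -0.4308 / 0.27 = -1.5955
A_new/A_old = e^-1.5955 ≈ 0.2028

20%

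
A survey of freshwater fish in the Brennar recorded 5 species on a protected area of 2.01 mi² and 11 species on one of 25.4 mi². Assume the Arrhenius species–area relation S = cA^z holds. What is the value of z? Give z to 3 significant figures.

Taking logs: ln S = ln c + z ln A, so z = (ln S₂ − ln S₁)/(ln A₂ − ln A₁).
z = ln(11/5) / ln(25.4/2.01) = ln(2.2) / ln(12.64) = 0.7885 / 2.5366 = 0.3108

0.311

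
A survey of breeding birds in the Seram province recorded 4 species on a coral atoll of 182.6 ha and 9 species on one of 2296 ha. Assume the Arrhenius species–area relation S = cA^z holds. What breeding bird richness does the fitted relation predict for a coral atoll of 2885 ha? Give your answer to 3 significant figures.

z = ln(9/4) / ln(2296/182.6) = 0.8109 / 2.5316 = 0.3203
c = 4 / 182.6^0.3203 = 4 / 5.302 = 0.7545
S₃ = 0.7545 × 2885^0.3203 = 0.7545 × 12.83 ≈ 9.683

9.68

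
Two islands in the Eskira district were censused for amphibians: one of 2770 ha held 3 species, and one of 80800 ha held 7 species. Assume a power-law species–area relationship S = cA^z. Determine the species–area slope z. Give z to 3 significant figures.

0.251

Taking logs: ln S = ln c + z ln A, so z = (ln S₂ − ln S₁)/(ln A₂ − ln A₁).
z = ln(7/3) / ln(80800/2770) = ln(2.333) / ln(29.17) = 0.8473 / 3.3731 = 0.2512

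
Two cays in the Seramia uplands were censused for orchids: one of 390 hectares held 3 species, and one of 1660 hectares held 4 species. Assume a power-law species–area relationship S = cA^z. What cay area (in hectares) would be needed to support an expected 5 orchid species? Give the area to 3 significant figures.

5110 hectares

z = ln(4/3) / ln(1660/390) = 0.2877 / 1.4484 = 0.1986
c = 3 / 390^0.1986 = 3 / 3.271 = 0.9173
A = (5/0.9173)^(1/0.1986) ⇒ ln A = ln(5.451)/0.1986 = 8.5381
A = e^8.5381 ≈ 5105 hectares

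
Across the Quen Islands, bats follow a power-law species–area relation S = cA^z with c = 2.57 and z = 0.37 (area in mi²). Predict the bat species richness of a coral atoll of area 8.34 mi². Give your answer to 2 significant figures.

S = 2.57 × 8.34^0.37
ln S = ln 2.57 + 0.37 × ln 8.34 = 0.9439 + 0.37 × 2.1211 = 1.7287
S = e^1.7287 ≈ 5.633

5.6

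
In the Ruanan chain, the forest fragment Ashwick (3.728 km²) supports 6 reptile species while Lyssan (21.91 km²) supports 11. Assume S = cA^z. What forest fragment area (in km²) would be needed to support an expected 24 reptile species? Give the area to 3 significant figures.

214 km²

z = ln(11/6) / ln(21.91/3.728) = 0.6061 / 1.7711 = 0.3422
c = 6 / 3.728^0.3422 = 6 / 1.569 = 3.824
A = (24/3.824)^(1/0.3422) ⇒ ln A = ln(6.275)/0.3422 = 5.3665
A = e^5.3665 ≈ 214.1 km²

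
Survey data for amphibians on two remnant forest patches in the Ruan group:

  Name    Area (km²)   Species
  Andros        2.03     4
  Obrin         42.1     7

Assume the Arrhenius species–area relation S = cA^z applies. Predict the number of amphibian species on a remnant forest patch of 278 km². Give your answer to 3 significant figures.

z = ln(7/4) / ln(42.1/2.03) = 0.5596 / 3.0320 = 0.1846
c = 4 / 2.03^0.1846 = 4 / 1.14 = 3.51
S₃ = 3.51 × 278^0.1846 = 3.51 × 2.825 ≈ 9.917

9.92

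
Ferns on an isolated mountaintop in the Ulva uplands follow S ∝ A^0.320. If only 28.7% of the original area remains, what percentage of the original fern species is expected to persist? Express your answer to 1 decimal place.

S_new/S_old = (A_new/A_old)^z = 0.287^0.32
= exp(0.32 × ln 0.287) = exp(0.32 × -1.2483) = exp(-0.3994) ≈ 0.6707

67.1%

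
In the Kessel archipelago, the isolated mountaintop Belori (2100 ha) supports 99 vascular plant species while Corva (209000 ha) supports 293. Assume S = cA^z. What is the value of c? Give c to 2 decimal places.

16.29

z = ln(S₂/S₁) / ln(A₂/A₁) = ln(293/99) / ln(209000/2100) = 1.0851 / 4.6004 = 0.2359
c = S₁ / A₁^z = 99 / 2100^0.2359 = 99 / 6.075 = 16.29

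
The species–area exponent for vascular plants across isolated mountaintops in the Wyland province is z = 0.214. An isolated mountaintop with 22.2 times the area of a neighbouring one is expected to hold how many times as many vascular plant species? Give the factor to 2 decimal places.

1.94

S₂/S₁ = (A₂/A₁)^z = 22.2^0.214
ln(S₂/S₁) = 0.214 × ln 22.2 = 0.214 × 3.1001 = 0.6634
S₂/S₁ = e^0.6634 ≈ 1.941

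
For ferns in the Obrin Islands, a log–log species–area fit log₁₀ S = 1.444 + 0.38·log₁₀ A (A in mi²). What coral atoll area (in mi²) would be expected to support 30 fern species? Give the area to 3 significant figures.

1.22 mi²

30 = 27.8 × A^0.38  ⇒  A^0.38 = 30/27.8 = 1.079
ln A = ln(1.079) / 0.38 = 0.0763 / 0.38 = 0.2007
A = e^0.2007 ≈ 1.222 mi²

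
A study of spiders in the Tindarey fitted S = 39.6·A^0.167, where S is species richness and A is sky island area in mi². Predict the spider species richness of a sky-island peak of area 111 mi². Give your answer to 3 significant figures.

86.9

S = 39.6 × 111^0.167
ln S = ln 39.6 + 0.167 × ln 111 = 3.6788 + 0.167 × 4.7095 = 4.4653
S = e^4.4653 ≈ 86.95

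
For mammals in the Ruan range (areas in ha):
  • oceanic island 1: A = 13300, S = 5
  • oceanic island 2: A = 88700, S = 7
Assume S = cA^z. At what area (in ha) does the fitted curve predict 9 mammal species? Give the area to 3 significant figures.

366000 ha

z = ln(7/5) / ln(88700/13300) = 0.3365 / 1.8975 = 0.1773
c = 5 / 13300^0.1773 = 5 / 5.386 = 0.9283
A = (9/0.9283)^(1/0.1773) ⇒ ln A = ln(9.695)/0.1773 = 12.8103
A = e^12.8103 ≈ 365958 ha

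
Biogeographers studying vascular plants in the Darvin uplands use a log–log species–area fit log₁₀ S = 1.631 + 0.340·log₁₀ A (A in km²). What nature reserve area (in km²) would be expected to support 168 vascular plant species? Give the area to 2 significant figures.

168 = 42.76 × A^0.34  ⇒  A^0.34 = 168/42.76 = 3.929
ln A = ln(3.929) / 0.34 = 1.3684 / 0.34 = 4.0248
A = e^4.0248 ≈ 55.97 km²

56 km²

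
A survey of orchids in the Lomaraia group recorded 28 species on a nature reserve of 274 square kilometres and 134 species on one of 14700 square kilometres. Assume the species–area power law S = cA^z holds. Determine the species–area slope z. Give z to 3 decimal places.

Taking logs: ln S = ln c + z ln A, so z = (ln S₂ − ln S₁)/(ln A₂ − ln A₁).
z = ln(134/28) / ln(14700/274) = ln(4.786) / ln(53.65) = 1.5656 / 3.9825 = 0.3931

0.393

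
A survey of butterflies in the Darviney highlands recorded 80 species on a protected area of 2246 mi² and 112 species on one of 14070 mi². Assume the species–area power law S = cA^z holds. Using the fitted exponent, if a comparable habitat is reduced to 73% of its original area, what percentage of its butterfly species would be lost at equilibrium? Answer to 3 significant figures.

5.61%

z = ln(112/80) / ln(14070/2246) = 0.3365 / 1.8349 = 0.1834
S_new/S_old = (A_new/A_old)^z = 0.73^0.1834 = exp(0.1834 × -0.3147) = 0.9439
Fraction lost = 1 − 0.9439 = 0.05608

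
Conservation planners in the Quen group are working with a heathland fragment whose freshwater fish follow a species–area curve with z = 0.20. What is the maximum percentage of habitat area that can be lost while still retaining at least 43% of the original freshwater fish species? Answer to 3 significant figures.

Need (A_new/A_old)^0.2 = 0.43, so A_new/A_old = 0.43^(1/0.2) = 0.43^5
ln(A_new/A_old) = ln 0.43 / 0.2 = -0.8440 / 0.2 = -4.2199
A_new/A_old = e^-4.2199 ≈ 0.0147
Fraction that can be lost = 1 − 0.0147 = 0.9853

98.5%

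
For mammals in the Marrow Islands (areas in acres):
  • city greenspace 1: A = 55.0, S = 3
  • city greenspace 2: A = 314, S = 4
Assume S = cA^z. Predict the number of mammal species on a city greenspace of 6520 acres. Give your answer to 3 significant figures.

6.60

z = ln(4/3) / ln(314/55) = 0.2877 / 1.7421 = 0.1651
c = 3 / 55^0.1651 = 3 / 1.938 = 1.548
S₃ = 1.548 × 6520^0.1651 = 1.548 × 4.265 ≈ 6.601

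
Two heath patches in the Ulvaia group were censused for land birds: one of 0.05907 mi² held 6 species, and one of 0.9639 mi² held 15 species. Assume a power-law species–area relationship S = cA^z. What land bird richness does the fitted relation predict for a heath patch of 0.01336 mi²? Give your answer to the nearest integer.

4

z = ln(15/6) / ln(0.9639/0.05907) = 0.9163 / 2.7923 = 0.3282
c = 6 / 0.05907^0.3282 = 6 / 0.3952 = 15.18
S₃ = 15.18 × 0.01336^0.3282 = 15.18 × 0.2426 ≈ 3.684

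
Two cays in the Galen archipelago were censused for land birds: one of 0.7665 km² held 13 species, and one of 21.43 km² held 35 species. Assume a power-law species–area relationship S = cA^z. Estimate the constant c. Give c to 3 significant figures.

z = ln(S₂/S₁) / ln(A₂/A₁) = ln(35/13) / ln(21.43/0.7665) = 0.9904 / 3.3307 = 0.2974
c = S₁ / A₁^z = 13 / 0.7665^0.2974 = 13 / 0.924 = 14.07

14.1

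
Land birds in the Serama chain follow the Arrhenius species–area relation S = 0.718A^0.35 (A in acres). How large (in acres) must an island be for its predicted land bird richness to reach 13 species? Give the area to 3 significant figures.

13 = 0.718 × A^0.35  ⇒  A^0.35 = 13/0.718 = 18.11
ln A = ln(18.11) / 0.35 = 2.8962 / 0.35 = 8.2750
A = e^8.2750 ≈ 3924 acres

3920 acres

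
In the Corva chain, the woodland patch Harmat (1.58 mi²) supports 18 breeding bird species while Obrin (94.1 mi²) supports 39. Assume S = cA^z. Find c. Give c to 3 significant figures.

z = ln(S₂/S₁) / ln(A₂/A₁) = ln(39/18) / ln(94.1/1.58) = 0.7732 / 4.0869 = 0.1892
c = S₁ / A₁^z = 18 / 1.58^0.1892 = 18 / 1.09 = 16.51

16.5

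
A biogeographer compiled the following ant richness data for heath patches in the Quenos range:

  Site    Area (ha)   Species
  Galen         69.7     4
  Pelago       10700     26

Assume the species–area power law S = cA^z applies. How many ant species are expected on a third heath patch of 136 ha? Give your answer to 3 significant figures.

5.13

z = ln(26/4) / ln(10700/69.7) = 1.8718 / 5.0338 = 0.3718
c = 4 / 69.7^0.3718 = 4 / 4.846 = 0.8254
S₃ = 0.8254 × 136^0.3718 = 0.8254 × 6.214 ≈ 5.129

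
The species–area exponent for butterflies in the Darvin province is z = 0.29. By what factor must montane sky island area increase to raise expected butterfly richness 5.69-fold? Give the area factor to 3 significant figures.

402

(A₂/A₁)^0.29 = 5.69, so A₂/A₁ = 5.69^(1/0.29) = 5.69^3.448
ln(A₂/A₁) = ln 5.69 / 0.29 = 1.7387 / 0.29 = 5.9956
A₂/A₁ = e^5.9956 ≈ 401.6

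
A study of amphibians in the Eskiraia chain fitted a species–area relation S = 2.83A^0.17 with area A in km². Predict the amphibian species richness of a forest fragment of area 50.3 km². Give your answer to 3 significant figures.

5.51

S = 2.83 × 50.3^0.17
ln S = ln 2.83 + 0.17 × ln 50.3 = 1.0403 + 0.17 × 3.9180 = 1.7063
S = e^1.7063 ≈ 5.509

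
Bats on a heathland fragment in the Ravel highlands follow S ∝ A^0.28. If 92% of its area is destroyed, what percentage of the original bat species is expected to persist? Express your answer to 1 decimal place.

49.3%

S_new/S_old = (A_new/A_old)^z = 0.08^0.28
= exp(0.28 × ln 0.08) = exp(0.28 × -2.5257) = exp(-0.7072) ≈ 0.493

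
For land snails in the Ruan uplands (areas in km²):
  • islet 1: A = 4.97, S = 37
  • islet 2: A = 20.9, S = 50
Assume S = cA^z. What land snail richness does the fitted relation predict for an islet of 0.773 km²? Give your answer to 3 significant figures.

z = ln(50/37) / ln(20.9/4.97) = 0.3011 / 1.4363 = 0.2096
c = 37 / 4.97^0.2096 = 37 / 1.4 = 26.44
S₃ = 26.44 × 0.773^0.2096 = 26.44 × 0.9475 ≈ 25.05

25.0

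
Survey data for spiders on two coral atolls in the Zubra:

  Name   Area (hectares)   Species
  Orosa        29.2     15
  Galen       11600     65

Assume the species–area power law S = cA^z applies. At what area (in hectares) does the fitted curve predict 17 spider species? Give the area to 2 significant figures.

49 hectares

z = ln(65/15) / ln(11600/29.2) = 1.4663 / 5.9846 = 0.2450
c = 15 / 29.2^0.2450 = 15 / 2.286 = 6.562
A = (17/6.562)^(1/0.2450) ⇒ ln A = ln(2.591)/0.2450 = 3.8850
A = e^3.8850 ≈ 48.67 hectares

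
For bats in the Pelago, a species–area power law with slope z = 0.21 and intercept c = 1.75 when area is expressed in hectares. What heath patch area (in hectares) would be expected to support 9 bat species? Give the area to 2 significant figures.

2400 hectares

9 = 1.75 × A^0.21  ⇒  A^0.21 = 9/1.75 = 5.143
ln A = ln(5.143) / 0.21 = 1.6376 / 0.21 = 7.7981
A = e^7.7981 ≈ 2436 hectares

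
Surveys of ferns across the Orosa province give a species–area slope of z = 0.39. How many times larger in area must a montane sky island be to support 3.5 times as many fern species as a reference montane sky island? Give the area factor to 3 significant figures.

24.8

(A₂/A₁)^0.39 = 3.5, so A₂/A₁ = 3.5^(1/0.39) = 3.5^2.564
ln(A₂/A₁) = ln 3.5 / 0.39 = 1.2528 / 0.39 = 3.2122
A₂/A₁ = e^3.2122 ≈ 24.83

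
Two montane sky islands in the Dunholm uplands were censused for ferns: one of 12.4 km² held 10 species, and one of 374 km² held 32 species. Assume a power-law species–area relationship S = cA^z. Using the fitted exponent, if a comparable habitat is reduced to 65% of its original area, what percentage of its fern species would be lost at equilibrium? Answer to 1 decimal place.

z = ln(32/10) / ln(374/12.4) = 1.1632 / 3.4066 = 0.3414
S_new/S_old = (A_new/A_old)^z = 0.65^0.3414 = exp(0.3414 × -0.4308) = 0.8632
Fraction lost = 1 − 0.8632 = 0.1368

13.7%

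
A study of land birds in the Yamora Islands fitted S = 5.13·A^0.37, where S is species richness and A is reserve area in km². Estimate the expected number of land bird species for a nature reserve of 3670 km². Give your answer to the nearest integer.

S = 5.13 × 3670^0.37
ln S = ln 5.13 + 0.37 × ln 3670 = 1.6351 + 0.37 × 8.2079 = 4.6720
S = e^4.6720 ≈ 106.9

107 species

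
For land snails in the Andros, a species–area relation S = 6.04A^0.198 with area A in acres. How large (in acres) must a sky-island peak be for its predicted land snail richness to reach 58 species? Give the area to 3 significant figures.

91500 acres

58 = 6.04 × A^0.198  ⇒  A^0.198 = 58/6.04 = 9.603
ln A = ln(9.603) / 0.198 = 2.2620 / 0.198 = 11.4244
A = e^11.4244 ≈ 91532 acres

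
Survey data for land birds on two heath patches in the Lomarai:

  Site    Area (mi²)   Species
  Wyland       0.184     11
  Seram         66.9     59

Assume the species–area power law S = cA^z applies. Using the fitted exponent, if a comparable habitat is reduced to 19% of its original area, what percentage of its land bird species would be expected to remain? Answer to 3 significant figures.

z = ln(59/11) / ln(66.9/0.184) = 1.6796 / 5.8960 = 0.2849
S_new/S_old = (A_new/A_old)^z = 0.19^0.2849 = exp(0.2849 × -1.6607) = 0.6231

62.3%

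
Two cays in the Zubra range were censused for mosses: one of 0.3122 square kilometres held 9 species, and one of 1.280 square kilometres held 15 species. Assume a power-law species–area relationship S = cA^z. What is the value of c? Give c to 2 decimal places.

z = ln(S₂/S₁) / ln(A₂/A₁) = ln(15/9) / ln(1.28/0.3122) = 0.5108 / 1.4110 = 0.3620
c = S₁ / A₁^z = 9 / 0.3122^0.3620 = 9 / 0.6561 = 13.72

13.72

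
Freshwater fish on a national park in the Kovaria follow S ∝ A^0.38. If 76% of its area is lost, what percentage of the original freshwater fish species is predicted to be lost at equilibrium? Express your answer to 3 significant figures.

S_new/S_old = (A_new/A_old)^z = 0.24^0.38
= exp(0.38 × ln 0.24) = exp(0.38 × -1.4271) = exp(-0.5423) ≈ 0.5814
Fraction lost = 1 − 0.5814 = 0.4186

41.9%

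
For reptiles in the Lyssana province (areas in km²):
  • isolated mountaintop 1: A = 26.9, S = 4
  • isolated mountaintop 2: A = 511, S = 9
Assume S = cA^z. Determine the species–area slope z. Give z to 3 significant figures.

0.275

Taking logs: ln S = ln c + z ln A, so z = (ln S₂ − ln S₁)/(ln A₂ − ln A₁).
z = ln(9/4) / ln(511/26.9) = ln(2.25) / ln(19) = 0.8109 / 2.9442 = 0.2754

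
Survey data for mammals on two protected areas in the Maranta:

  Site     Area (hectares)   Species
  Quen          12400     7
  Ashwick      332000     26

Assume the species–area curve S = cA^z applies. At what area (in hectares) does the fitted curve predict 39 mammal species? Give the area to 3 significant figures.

917000 hectares

z = ln(26/7) / ln(332000/12400) = 1.3122 / 3.2874 = 0.3992
c = 7 / 12400^0.3992 = 7 / 43.04 = 0.1626
A = (39/0.1626)^(1/0.3992) ⇒ ln A = ln(239.8)/0.3992 = 13.7287
A = e^13.7287 ≈ 916858 hectares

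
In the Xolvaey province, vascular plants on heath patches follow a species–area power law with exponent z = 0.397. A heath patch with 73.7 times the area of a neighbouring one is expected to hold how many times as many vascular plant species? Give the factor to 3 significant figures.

5.51

S₂/S₁ = (A₂/A₁)^z = 73.7^0.397
ln(S₂/S₁) = 0.397 × ln 73.7 = 0.397 × 4.3000 = 1.7071
S₂/S₁ = e^1.7071 ≈ 5.513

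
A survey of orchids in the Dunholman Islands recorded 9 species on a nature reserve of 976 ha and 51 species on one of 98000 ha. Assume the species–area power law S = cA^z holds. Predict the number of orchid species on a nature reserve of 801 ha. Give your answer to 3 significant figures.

8.36

z = ln(51/9) / ln(98000/976) = 1.7346 / 4.6093 = 0.3763
c = 9 / 976^0.3763 = 9 / 13.34 = 0.6749
S₃ = 0.6749 × 801^0.3763 = 0.6749 × 12.38 ≈ 8.355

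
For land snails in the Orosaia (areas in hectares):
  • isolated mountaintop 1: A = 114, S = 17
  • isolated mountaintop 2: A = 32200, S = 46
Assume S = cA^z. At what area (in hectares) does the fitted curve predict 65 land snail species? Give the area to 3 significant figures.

229000 hectares

z = ln(46/17) / ln(32200/114) = 0.9954 / 5.6435 = 0.1764
c = 17 / 114^0.1764 = 17 / 2.306 = 7.373
A = (65/7.373)^(1/0.1764) ⇒ ln A = ln(8.816)/0.1764 = 12.3399
A = e^12.3399 ≈ 228641 hectares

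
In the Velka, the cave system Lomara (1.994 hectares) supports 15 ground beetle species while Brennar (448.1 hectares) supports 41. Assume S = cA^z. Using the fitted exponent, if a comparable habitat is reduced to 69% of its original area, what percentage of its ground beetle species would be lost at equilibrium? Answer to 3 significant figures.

z = ln(41/15) / ln(448.1/1.994) = 1.0055 / 5.4149 = 0.1857
S_new/S_old = (A_new/A_old)^z = 0.69^0.1857 = exp(0.1857 × -0.3711) = 0.9334
Fraction lost = 1 − 0.9334 = 0.06658

6.66%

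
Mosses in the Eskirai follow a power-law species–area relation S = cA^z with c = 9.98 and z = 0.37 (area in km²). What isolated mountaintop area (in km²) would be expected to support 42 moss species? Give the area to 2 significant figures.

42 = 9.98 × A^0.37  ⇒  A^0.37 = 42/9.98 = 4.208
ln A = ln(4.208) / 0.37 = 1.4371 / 0.37 = 3.8840
A = e^3.8840 ≈ 48.62 km²

49 km²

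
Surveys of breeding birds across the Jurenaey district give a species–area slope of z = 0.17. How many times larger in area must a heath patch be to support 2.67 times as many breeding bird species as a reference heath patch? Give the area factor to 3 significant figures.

(A₂/A₁)^0.17 = 2.67, so A₂/A₁ = 2.67^(1/0.17) = 2.67^5.882
ln(A₂/A₁) = ln 2.67 / 0.17 = 0.9821 / 0.17 = 5.7769
A₂/A₁ = e^5.7769 ≈ 322.8

323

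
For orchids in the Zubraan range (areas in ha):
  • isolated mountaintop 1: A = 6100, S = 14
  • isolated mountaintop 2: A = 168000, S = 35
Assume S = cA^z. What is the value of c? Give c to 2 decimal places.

1.26

z = ln(S₂/S₁) / ln(A₂/A₁) = ln(35/14) / ln(168000/6100) = 0.9163 / 3.3157 = 0.2764
c = S₁ / A₁^z = 14 / 6100^0.2764 = 14 / 11.12 = 1.259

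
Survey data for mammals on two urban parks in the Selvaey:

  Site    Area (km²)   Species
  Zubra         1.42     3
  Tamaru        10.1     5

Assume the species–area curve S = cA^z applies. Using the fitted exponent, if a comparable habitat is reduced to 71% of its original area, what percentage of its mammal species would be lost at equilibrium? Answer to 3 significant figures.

z = ln(5/3) / ln(10.1/1.42) = 0.5108 / 1.9619 = 0.2604
S_new/S_old = (A_new/A_old)^z = 0.71^0.2604 = exp(0.2604 × -0.3425) = 0.9147
Fraction lost = 1 − 0.9147 = 0.08532

8.53%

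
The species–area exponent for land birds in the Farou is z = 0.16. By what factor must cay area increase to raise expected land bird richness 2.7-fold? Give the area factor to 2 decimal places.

496.62

(A₂/A₁)^0.16 = 2.7, so A₂/A₁ = 2.7^(1/0.16) = 2.7^6.25
ln(A₂/A₁) = ln 2.7 / 0.16 = 0.9933 / 0.16 = 6.2078
A₂/A₁ = e^6.2078 ≈ 496.6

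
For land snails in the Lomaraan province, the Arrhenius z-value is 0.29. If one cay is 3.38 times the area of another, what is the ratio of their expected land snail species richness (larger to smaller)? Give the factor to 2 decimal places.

1.42

S₂/S₁ = (A₂/A₁)^z = 3.38^0.29
ln(S₂/S₁) = 0.29 × ln 3.38 = 0.29 × 1.2179 = 0.3532
S₂/S₁ = e^0.3532 ≈ 1.424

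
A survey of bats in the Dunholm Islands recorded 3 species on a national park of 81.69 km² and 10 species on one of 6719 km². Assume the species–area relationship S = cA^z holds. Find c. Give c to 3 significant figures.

z = ln(S₂/S₁) / ln(A₂/A₁) = ln(10/3) / ln(6719/81.69) = 1.2040 / 4.4098 = 0.2730
c = S₁ / A₁^z = 3 / 81.69^0.2730 = 3 / 3.327 = 0.9017

0.902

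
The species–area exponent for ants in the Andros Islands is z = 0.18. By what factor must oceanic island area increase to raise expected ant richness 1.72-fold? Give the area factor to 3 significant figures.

(A₂/A₁)^0.18 = 1.72, so A₂/A₁ = 1.72^(1/0.18) = 1.72^5.556
ln(A₂/A₁) = ln 1.72 / 0.18 = 0.5423 / 0.18 = 3.0129
A₂/A₁ = e^3.0129 ≈ 20.35

20.3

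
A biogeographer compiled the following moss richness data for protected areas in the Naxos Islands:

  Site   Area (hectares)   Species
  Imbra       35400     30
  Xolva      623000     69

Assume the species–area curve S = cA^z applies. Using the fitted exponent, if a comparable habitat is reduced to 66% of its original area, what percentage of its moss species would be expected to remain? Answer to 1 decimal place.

z = ln(69/30) / ln(623000/35400) = 0.8329 / 2.8678 = 0.2904
S_new/S_old = (A_new/A_old)^z = 0.66^0.2904 = exp(0.2904 × -0.4155) = 0.8863

88.6%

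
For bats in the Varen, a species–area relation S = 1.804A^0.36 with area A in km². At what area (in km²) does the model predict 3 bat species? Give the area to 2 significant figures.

3 = 1.804 × A^0.36  ⇒  A^0.36 = 3/1.804 = 1.663
ln A = ln(1.663) / 0.36 = 0.5086 / 0.36 = 1.4128
A = e^1.4128 ≈ 4.107 km²

4.1 km²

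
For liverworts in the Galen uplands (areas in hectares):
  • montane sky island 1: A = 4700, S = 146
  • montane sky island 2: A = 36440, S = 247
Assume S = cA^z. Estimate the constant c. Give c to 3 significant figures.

z = ln(S₂/S₁) / ln(A₂/A₁) = ln(247/146) / ln(36440/4700) = 0.5258 / 2.0481 = 0.2567
c = S₁ / A₁^z = 146 / 4700^0.2567 = 146 / 8.764 = 16.66

16.7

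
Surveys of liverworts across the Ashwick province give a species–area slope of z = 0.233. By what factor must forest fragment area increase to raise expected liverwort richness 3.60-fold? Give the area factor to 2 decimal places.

244.10

(A₂/A₁)^0.233 = 3.6, so A₂/A₁ = 3.6^(1/0.233) = 3.6^4.292
ln(A₂/A₁) = ln 3.6 / 0.233 = 1.2809 / 0.233 = 5.4976
A₂/A₁ = e^5.4976 ≈ 244.1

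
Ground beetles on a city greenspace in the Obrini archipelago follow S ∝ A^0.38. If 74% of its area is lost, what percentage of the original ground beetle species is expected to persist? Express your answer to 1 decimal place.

59.9%

S_new/S_old = (A_new/A_old)^z = 0.26^0.38
= exp(0.38 × ln 0.26) = exp(0.38 × -1.3471) = exp(-0.5119) ≈ 0.5994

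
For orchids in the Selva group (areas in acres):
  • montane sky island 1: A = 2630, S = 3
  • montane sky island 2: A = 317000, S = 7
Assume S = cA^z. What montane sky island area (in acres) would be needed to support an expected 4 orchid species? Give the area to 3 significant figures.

13400 acres

z = ln(7/3) / ln(317000/2630) = 0.8473 / 4.7919 = 0.1768
c = 3 / 2630^0.1768 = 3 / 4.024 = 0.7454
A = (4/0.7454)^(1/0.1768) ⇒ ln A = ln(5.366)/0.1768 = 9.5017
A = e^9.5017 ≈ 13383 acres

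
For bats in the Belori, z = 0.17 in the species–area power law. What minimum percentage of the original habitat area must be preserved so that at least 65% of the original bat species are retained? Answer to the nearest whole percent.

8%

Need (A_new/A_old)^0.17 = 0.65, so A_new/A_old = 0.65^(1/0.17) = 0.65^5.882
ln(A_new/A_old) = ln 0.65 / 0.17 = -0.4308 / 0.17 = -2.5340
A_new/A_old = e^-2.5340 ≈ 0.07934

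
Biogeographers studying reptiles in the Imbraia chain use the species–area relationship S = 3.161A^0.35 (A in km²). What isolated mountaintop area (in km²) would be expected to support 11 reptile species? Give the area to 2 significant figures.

35 km²

11 = 3.161 × A^0.35  ⇒  A^0.35 = 11/3.161 = 3.48
ln A = ln(3.48) / 0.35 = 1.2470 / 0.35 = 3.5629
A = e^3.5629 ≈ 35.26 km²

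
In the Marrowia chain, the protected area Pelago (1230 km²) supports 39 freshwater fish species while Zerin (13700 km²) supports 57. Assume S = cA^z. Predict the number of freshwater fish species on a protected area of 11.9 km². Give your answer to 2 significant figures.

19

z = ln(57/39) / ln(13700/1230) = 0.3795 / 2.4104 = 0.1574
c = 39 / 1230^0.1574 = 39 / 3.065 = 12.72
S₃ = 12.72 × 11.9^0.1574 = 12.72 × 1.477 ≈ 18.79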